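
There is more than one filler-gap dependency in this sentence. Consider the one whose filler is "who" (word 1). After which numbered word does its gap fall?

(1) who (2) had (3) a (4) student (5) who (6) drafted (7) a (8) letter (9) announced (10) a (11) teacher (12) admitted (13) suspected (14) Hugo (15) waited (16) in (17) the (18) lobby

The displaced element is "who" (word 1).
It is linked across 2 clause boundaries (Ø → Ø).
It functions as the subject of "suspected", so the gap sits immediately after word 12 ("admitted").
Base order: A student who drafted a letter had announced a teacher admitted that who suspected Hugo waited in the lobby.

12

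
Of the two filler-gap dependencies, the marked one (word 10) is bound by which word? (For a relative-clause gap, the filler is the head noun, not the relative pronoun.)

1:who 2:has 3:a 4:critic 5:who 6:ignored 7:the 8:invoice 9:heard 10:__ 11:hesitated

The marked gap is the subject of "hesitated".
Its filler is the fronted wh-phrase "who", at word 1.
(The other dependency links word 4 to a gap after word 5.)

1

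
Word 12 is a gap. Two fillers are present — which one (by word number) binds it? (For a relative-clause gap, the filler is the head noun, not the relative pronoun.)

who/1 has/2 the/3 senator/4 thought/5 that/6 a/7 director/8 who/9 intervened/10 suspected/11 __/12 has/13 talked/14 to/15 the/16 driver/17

The marked gap is the subject of "talked".
Its filler is the fronted wh-phrase "who", at word 1.
(The other dependency links word 8 to a gap after word 9.)

1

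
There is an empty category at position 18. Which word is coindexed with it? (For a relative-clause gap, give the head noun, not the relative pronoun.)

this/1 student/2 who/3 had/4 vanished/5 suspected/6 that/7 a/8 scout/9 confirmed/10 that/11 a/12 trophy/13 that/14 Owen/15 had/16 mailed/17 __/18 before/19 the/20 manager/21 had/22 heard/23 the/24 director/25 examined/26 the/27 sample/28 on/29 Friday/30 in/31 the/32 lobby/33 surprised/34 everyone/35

13

The gap at 18 is the object of "mailed", inside a relative clause.
The relative pronoun is "that" (word 14); it is bound by the head noun immediately before it.
Its filler is the head noun "trophy", at word 13.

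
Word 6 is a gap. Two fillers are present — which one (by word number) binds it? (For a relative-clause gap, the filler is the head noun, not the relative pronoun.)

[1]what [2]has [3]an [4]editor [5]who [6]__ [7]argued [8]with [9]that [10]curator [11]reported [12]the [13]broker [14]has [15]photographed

The marked gap is inside the relative clause, the subject of "argued".
Its filler is the head noun "editor" (via "who"), at word 4.
(The other dependency links word 1 to a gap after word 15.)

4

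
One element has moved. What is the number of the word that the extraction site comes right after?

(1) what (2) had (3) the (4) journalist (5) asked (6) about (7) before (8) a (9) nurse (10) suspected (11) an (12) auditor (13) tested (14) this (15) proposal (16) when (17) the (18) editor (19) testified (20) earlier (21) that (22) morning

6

The displaced element is "what" (word 1).
It functions as the object of the preposition "about" of "asked", so the gap sits immediately after word 6 ("about").
Base order: The journalist had asked about what before a nurse suspected an auditor tested this proposal when the editor testified earlier that morning.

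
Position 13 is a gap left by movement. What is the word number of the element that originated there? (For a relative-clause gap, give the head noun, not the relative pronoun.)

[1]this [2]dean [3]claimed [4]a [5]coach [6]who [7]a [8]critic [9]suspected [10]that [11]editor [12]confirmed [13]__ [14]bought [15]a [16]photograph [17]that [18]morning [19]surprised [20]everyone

5

The gap at 13 is the subject of "bought", inside a relative clause.
The relative pronoun is "who" (word 6); it is bound by the head noun immediately before it.
Its filler is the head noun "coach", at word 5.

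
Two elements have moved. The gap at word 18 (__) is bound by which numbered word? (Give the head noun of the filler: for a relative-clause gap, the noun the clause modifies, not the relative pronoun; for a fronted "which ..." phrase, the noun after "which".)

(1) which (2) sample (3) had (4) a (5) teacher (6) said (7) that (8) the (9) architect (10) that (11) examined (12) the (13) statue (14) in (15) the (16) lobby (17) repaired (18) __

2

The marked gap is the direct object of "repaired".
Its filler is the fronted wh-phrase "which sample", at word 2.
(The other dependency links word 9 to a gap after word 10.)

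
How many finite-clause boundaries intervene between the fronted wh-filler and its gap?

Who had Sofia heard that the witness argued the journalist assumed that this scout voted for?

"who" is extracted from the PP object of "voted".
Boundaries crossed, outermost first: [that], [Ø], [that] — 3 in total.

3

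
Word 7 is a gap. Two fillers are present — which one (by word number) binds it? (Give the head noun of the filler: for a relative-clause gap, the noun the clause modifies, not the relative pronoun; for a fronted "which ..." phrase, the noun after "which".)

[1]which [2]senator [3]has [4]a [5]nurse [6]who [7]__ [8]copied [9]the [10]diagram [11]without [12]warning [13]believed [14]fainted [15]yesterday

The marked gap is inside the relative clause, the subject of "copied".
Its filler is the head noun "nurse" (via "who"), at word 5.
(The other dependency links word 2 to a gap after word 13.)

5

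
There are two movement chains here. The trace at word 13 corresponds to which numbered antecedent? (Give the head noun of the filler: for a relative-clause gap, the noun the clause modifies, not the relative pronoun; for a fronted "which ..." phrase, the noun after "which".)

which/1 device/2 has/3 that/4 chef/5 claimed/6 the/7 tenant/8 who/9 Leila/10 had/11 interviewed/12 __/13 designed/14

The marked gap is inside the relative clause, the direct object of "interviewed".
Its filler is the head noun "tenant" (via "who"), at word 8.
(The other dependency links word 2 to a gap after word 14.)

8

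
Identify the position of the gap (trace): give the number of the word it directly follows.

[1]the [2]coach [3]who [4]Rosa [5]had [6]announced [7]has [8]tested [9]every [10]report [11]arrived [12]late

The displaced element is "the coach" (word 2).
It is linked across 1 clause boundary (Ø).
It functions as the subject of "tested", so the gap sits immediately after word 6 ("announced").
Base order: Rosa had announced that the coach has tested every report.

6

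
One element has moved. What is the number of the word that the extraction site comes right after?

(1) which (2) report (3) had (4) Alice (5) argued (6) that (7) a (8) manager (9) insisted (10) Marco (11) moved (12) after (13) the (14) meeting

The displaced element is "which report" (word 2).
It is linked across 2 clause boundaries (that → Ø).
It functions as the direct object of "moved", so the gap sits immediately after word 11 ("moved").
Base order: Alice had argued that a manager insisted Marco moved which report after the meeting.

11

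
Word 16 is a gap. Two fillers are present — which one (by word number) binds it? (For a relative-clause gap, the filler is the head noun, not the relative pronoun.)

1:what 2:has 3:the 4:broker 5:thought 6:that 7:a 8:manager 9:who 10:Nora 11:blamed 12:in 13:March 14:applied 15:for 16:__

1

The marked gap is the object of the preposition "for" of "applied".
Its filler is the fronted wh-phrase "what", at word 1.
(The other dependency links word 8 to a gap after word 11.)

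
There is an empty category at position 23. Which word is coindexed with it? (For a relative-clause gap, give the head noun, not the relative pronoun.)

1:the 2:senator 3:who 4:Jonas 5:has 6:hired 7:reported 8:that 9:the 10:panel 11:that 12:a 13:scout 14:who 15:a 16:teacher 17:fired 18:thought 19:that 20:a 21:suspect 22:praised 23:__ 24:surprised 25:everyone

The gap at 23 is the object of "praised", inside a relative clause.
The relative pronoun is "that" (word 11); it is bound by the head noun immediately before it.
Its filler is the head noun "panel", at word 10.

10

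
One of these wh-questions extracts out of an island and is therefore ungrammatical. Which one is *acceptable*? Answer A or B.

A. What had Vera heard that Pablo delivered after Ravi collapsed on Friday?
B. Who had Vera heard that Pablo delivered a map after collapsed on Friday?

In B, the wh-phrase is extracted from inside an adjunct island (introduced by "after"), which blocks movement.
In A, the extraction path crosses only that-complement boundaries, which are transparent.
So A is grammatical.

A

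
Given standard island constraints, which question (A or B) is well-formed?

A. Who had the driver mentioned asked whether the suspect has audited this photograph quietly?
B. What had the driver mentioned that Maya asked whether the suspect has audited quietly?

A

In B, the wh-phrase is extracted from inside a wh-island (introduced by "whether"), which blocks movement.
In A, the extraction path crosses only that-complement boundaries, which are transparent.
So A is grammatical.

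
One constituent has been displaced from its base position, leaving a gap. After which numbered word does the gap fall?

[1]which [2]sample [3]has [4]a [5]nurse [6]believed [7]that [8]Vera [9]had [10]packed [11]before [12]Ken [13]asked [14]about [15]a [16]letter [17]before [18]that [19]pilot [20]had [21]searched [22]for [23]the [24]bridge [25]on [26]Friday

The displaced element is "which sample" (word 2).
It is linked across 1 clause boundary (that).
It functions as the direct object of "packed", so the gap sits immediately after word 10 ("packed").
Base order: A nurse has believed that Vera had packed which sample before Ken asked about a letter before that pilot had searched for the bridge on Friday.

10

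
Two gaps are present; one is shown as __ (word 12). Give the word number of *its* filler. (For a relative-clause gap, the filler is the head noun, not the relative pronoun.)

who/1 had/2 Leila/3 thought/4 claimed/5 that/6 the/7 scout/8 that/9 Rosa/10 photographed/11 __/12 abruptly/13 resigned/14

The marked gap is inside the relative clause, the direct object of "photographed".
Its filler is the head noun "scout" (via "that"), at word 8.
(The other dependency links word 1 to a gap after word 4.)

8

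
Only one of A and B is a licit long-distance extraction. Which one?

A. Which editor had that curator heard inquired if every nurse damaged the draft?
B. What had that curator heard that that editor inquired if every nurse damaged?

A

In B, the wh-phrase is extracted from inside a wh-island (introduced by "if"), which blocks movement.
In A, the extraction path crosses only that-complement boundaries, which are transparent.
So A is grammatical.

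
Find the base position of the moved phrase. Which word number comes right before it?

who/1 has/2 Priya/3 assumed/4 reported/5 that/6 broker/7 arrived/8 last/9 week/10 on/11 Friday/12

4

The displaced element is "who" (word 1).
It is linked across 1 clause boundary (Ø).
It functions as the subject of "reported", so the gap sits immediately after word 4 ("assumed").
Base order: Priya has assumed that who reported that broker arrived last week on Friday.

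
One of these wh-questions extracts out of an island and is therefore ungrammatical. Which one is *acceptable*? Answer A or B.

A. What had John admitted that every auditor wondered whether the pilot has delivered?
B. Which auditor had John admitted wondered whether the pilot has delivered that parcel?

B

In A, the wh-phrase is extracted from inside a wh-island (introduced by "whether"), which blocks movement.
In B, the extraction path crosses only that-complement boundaries, which are transparent.
So B is grammatical.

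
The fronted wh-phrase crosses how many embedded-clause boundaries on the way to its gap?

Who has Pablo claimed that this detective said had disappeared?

2

"who" is extracted from the subject of "disappeared".
Boundaries crossed, outermost first: [that], [Ø] — 2 in total.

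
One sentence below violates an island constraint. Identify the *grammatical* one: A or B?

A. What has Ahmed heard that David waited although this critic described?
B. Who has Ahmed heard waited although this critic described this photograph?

B

In A, the wh-phrase is extracted from inside an adjunct island (introduced by "although"), which blocks movement.
In B, the extraction path crosses only that-complement boundaries, which are transparent.
So B is grammatical.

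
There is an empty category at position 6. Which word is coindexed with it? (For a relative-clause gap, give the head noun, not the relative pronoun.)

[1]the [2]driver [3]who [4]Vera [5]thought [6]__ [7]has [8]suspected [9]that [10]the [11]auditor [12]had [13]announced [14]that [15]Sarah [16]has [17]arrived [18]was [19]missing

2

The gap at 6 is the subject of "suspected", inside a relative clause.
The relative pronoun is "who" (word 3); it is bound by the head noun immediately before it.
Its filler is the head noun "driver", at word 2.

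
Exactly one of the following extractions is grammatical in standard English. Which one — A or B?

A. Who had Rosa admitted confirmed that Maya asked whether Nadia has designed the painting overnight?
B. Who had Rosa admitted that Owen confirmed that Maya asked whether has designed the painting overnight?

A

In B, the wh-phrase is extracted from inside a wh-island (introduced by "whether"), which blocks movement.
In A, the extraction path crosses only that-complement boundaries, which are transparent.
So A is grammatical.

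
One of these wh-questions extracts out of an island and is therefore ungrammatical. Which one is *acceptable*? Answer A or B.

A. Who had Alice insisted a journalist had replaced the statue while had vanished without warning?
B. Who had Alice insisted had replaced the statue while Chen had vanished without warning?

In A, the wh-phrase is extracted from inside an adjunct island (introduced by "while"), which blocks movement.
In B, the extraction path crosses only that-complement boundaries, which are transparent.
So B is grammatical.

B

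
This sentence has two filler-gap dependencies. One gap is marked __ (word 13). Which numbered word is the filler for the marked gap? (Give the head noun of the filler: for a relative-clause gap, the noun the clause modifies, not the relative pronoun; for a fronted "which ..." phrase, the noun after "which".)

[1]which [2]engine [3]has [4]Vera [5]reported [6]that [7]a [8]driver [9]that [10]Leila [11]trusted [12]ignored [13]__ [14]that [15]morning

The marked gap is the direct object of "ignored".
Its filler is the fronted wh-phrase "which engine", at word 2.
(The other dependency links word 8 to a gap after word 11.)

2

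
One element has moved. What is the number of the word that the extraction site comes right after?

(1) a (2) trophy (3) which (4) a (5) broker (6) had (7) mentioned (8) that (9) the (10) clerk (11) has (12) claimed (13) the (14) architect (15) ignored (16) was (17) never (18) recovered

The displaced element is "a trophy" (word 2).
It is linked across 2 clause boundaries (that → Ø).
It functions as the direct object of "ignored", so the gap sits immediately after word 15 ("ignored").
Base order: A broker had mentioned that the clerk has claimed the architect ignored a trophy.

15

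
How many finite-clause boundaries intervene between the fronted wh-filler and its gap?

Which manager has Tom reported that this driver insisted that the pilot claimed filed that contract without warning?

3

"which manager" is extracted from the subject of "filed".
Boundaries crossed, outermost first: [that], [that], [Ø] — 3 in total.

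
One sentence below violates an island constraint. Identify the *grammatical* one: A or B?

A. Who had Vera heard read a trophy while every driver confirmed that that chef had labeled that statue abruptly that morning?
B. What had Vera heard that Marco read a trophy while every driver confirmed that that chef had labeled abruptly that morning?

A

In B, the wh-phrase is extracted from inside an adjunct island (introduced by "while"), which blocks movement.
In A, the extraction path crosses only that-complement boundaries, which are transparent.
So A is grammatical.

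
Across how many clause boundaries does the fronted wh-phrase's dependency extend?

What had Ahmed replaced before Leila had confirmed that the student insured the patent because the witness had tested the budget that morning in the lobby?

0

"what" originates inside the matrix clause — no clause boundary is crossed.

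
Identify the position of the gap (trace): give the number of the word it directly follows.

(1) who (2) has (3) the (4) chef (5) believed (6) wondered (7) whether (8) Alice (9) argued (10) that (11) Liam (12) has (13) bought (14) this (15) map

5

The displaced element is "who" (word 1).
It is linked across 1 clause boundary (Ø).
It functions as the subject of "wondered", so the gap sits immediately after word 5 ("believed").
Base order: The chef has believed that who wondered whether Alice argued that Liam has bought this map.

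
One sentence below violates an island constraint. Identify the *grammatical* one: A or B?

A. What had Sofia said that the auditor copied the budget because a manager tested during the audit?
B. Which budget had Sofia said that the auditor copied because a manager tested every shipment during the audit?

B

In A, the wh-phrase is extracted from inside an adjunct island (introduced by "because"), which blocks movement.
In B, the extraction path crosses only that-complement boundaries, which are transparent.
So B is grammatical.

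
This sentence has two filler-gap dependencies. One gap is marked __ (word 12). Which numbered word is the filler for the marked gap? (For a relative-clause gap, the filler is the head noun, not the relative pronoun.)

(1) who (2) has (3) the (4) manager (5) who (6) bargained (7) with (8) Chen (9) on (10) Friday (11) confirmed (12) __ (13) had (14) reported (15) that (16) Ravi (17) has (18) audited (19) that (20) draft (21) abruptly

1

The marked gap is the subject of "reported".
Its filler is the fronted wh-phrase "who", at word 1.
(The other dependency links word 4 to a gap after word 5.)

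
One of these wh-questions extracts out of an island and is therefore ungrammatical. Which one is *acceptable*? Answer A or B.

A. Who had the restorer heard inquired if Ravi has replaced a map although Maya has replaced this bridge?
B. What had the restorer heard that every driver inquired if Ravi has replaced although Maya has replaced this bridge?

In B, the wh-phrase is extracted from inside a wh-island (introduced by "if"), which blocks movement.
In A, the extraction path crosses only that-complement boundaries, which are transparent.
So A is grammatical.

A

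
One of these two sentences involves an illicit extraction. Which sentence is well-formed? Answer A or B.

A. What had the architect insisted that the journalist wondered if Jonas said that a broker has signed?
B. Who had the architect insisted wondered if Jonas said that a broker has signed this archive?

B

In A, the wh-phrase is extracted from inside a wh-island (introduced by "if"), which blocks movement.
In B, the extraction path crosses only that-complement boundaries, which are transparent.
So B is grammatical.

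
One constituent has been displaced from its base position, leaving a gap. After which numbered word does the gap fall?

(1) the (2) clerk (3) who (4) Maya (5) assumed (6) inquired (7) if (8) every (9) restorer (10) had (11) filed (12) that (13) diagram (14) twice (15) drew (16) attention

5

The displaced element is "the clerk" (word 2).
It is linked across 1 clause boundary (Ø).
It functions as the subject of "inquired", so the gap sits immediately after word 5 ("assumed").
Base order: Maya assumed that the clerk inquired if every restorer had filed that diagram twice.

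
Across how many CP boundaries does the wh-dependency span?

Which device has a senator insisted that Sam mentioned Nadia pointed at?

"which device" is extracted from the PP object of "pointed".
Boundaries crossed, outermost first: [that], [Ø] — 2 in total.

2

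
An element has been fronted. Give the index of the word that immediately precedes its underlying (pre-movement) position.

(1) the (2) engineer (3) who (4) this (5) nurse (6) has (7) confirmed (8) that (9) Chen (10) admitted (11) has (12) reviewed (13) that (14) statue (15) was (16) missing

10

The displaced element is "the engineer" (word 2).
It is linked across 2 clause boundaries (that → Ø).
It functions as the subject of "reviewed", so the gap sits immediately after word 10 ("admitted").
Base order: This nurse has confirmed that Chen admitted the engineer has reviewed that statue.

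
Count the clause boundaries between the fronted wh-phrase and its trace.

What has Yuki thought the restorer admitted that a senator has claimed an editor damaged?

3

"what" is extracted from the object of "damaged".
Boundaries crossed, outermost first: [Ø], [that], [Ø] — 3 in total.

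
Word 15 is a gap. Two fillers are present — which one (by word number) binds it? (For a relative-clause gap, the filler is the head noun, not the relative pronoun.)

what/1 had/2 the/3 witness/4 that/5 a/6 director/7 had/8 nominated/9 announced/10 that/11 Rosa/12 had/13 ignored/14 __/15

1

The marked gap is the direct object of "ignored".
Its filler is the fronted wh-phrase "what", at word 1.
(The other dependency links word 4 to a gap after word 9.)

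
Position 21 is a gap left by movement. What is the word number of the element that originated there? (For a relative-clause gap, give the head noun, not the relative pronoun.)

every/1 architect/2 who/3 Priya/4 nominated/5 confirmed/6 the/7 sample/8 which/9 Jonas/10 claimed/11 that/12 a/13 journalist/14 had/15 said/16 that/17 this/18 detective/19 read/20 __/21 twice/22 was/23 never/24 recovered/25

The gap at 21 is the object of "read", inside a relative clause.
The relative pronoun is "which" (word 9); it is bound by the head noun immediately before it.
Its filler is the head noun "sample", at word 8.

8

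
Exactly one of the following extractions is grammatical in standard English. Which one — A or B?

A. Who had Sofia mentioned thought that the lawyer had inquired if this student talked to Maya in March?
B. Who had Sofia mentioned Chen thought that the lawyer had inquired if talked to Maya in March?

A

In B, the wh-phrase is extracted from inside a wh-island (introduced by "if"), which blocks movement.
In A, the extraction path crosses only that-complement boundaries, which are transparent.
So A is grammatical.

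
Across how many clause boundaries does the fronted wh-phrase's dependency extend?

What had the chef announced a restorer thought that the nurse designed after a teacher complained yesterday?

2

"what" is extracted from the object of "designed".
Boundaries crossed, outermost first: [Ø], [that] — 2 in total.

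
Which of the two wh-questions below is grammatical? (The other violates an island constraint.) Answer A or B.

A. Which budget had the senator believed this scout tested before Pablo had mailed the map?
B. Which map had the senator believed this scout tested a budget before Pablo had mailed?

In B, the wh-phrase is extracted from inside an adjunct island (introduced by "before"), which blocks movement.
In A, the extraction path crosses only that-complement boundaries, which are transparent.
So A is grammatical.

A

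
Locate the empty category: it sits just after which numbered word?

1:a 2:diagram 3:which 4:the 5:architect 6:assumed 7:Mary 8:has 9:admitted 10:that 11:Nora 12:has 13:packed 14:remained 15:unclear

13

The displaced element is "a diagram" (word 2).
It is linked across 2 clause boundaries (Ø → that).
It functions as the direct object of "packed", so the gap sits immediately after word 13 ("packed").
Base order: The architect assumed Mary has admitted that Nora has packed a diagram.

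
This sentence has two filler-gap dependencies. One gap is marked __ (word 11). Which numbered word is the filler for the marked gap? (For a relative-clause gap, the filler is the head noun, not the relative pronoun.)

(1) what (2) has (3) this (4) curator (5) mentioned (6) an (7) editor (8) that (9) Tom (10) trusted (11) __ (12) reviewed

7

The marked gap is inside the relative clause, the direct object of "trusted".
Its filler is the head noun "editor" (via "that"), at word 7.
(The other dependency links word 1 to a gap after word 12.)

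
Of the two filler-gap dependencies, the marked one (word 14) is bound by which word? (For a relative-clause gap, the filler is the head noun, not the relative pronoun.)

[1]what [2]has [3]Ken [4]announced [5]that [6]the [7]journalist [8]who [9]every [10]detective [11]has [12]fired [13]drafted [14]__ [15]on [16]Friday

The marked gap is the direct object of "drafted".
Its filler is the fronted wh-phrase "what", at word 1.
(The other dependency links word 7 to a gap after word 12.)

1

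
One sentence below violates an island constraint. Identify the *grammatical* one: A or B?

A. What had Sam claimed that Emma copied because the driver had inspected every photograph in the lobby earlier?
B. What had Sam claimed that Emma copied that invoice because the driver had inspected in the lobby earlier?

In B, the wh-phrase is extracted from inside an adjunct island (introduced by "because"), which blocks movement.
In A, the extraction path crosses only that-complement boundaries, which are transparent.
So A is grammatical.

A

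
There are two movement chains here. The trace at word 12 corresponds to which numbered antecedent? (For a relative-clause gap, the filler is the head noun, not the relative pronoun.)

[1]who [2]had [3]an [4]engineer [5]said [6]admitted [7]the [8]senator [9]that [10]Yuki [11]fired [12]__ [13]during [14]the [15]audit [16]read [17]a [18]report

The marked gap is inside the relative clause, the direct object of "fired".
Its filler is the head noun "senator" (via "that"), at word 8.
(The other dependency links word 1 to a gap after word 5.)

8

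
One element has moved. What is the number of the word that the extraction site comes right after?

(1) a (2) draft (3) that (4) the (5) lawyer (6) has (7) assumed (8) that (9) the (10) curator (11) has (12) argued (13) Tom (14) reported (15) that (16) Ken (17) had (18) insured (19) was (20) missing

The displaced element is "a draft" (word 2).
It is linked across 3 clause boundaries (that → Ø → that).
It functions as the direct object of "insured", so the gap sits immediately after word 18 ("insured").
Base order: The lawyer has assumed that the curator has argued Tom reported that Ken had insured a draft.

18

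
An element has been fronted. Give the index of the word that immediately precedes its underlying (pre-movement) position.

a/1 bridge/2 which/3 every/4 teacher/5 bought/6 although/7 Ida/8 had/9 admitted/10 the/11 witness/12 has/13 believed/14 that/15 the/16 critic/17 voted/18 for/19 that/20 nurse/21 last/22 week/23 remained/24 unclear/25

6

The displaced element is "a bridge" (word 2).
It functions as the direct object of "bought", so the gap sits immediately after word 6 ("bought").
Base order: Every teacher bought a bridge although Ida had admitted the witness has believed that the critic voted for that nurse last week.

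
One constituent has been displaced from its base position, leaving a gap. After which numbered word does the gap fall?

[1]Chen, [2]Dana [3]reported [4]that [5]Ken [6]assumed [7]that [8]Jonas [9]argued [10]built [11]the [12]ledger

9

The displaced element is "Chen" (word 1).
It is linked across 3 clause boundaries (that → that → Ø).
It functions as the subject of "built", so the gap sits immediately after word 9 ("argued").
Base order: Dana reported that Ken assumed that Jonas argued Chen built the ledger.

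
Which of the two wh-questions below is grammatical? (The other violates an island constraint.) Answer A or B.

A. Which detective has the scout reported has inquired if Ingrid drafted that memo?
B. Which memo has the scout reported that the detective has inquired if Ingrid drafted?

In B, the wh-phrase is extracted from inside a wh-island (introduced by "if"), which blocks movement.
In A, the extraction path crosses only that-complement boundaries, which are transparent.
So A is grammatical.

A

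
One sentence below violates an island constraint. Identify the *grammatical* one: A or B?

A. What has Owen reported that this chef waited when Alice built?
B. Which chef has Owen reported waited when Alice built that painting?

B

In A, the wh-phrase is extracted from inside an adjunct island (introduced by "when"), which blocks movement.
In B, the extraction path crosses only that-complement boundaries, which are transparent.
So B is grammatical.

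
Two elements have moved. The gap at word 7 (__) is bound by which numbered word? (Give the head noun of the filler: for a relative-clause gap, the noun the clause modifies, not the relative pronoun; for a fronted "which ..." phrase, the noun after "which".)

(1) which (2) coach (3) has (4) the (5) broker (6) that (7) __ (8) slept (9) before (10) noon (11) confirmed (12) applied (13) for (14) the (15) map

5

The marked gap is inside the relative clause, the subject of "slept".
Its filler is the head noun "broker" (via "that"), at word 5.
(The other dependency links word 2 to a gap after word 11.)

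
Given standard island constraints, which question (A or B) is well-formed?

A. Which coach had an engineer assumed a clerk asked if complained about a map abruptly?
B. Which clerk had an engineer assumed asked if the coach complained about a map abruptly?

In A, the wh-phrase is extracted from inside a wh-island (introduced by "if"), which blocks movement.
In B, the extraction path crosses only that-complement boundaries, which are transparent.
So B is grammatical.

B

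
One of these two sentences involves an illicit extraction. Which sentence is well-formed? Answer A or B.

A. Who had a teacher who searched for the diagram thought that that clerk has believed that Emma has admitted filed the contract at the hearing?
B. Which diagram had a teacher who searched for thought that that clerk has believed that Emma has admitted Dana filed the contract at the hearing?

In B, the wh-phrase is extracted from inside a complex-NP island (relative clause) (introduced by "who"), which blocks movement.
In A, the extraction path crosses only that-complement boundaries, which are transparent.
So A is grammatical.

A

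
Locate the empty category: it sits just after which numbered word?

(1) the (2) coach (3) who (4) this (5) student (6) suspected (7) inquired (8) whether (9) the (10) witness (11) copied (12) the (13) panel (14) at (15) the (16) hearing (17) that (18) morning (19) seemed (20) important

6

The displaced element is "the coach" (word 2).
It is linked across 1 clause boundary (Ø).
It functions as the subject of "inquired", so the gap sits immediately after word 6 ("suspected").
Base order: This student suspected the coach inquired whether the witness copied the panel at the hearing that morning.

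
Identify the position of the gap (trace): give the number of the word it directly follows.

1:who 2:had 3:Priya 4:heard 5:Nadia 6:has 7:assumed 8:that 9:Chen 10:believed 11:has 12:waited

The displaced element is "who" (word 1).
It is linked across 3 clause boundaries (Ø → that → Ø).
It functions as the subject of "waited", so the gap sits immediately after word 10 ("believed").
Base order: Priya had heard Nadia has assumed that Chen believed that who has waited.

10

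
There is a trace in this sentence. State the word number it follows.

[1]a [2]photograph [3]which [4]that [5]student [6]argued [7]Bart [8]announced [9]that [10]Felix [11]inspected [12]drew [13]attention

The displaced element is "a photograph" (word 2).
It is linked across 2 clause boundaries (Ø → that).
It functions as the direct object of "inspected", so the gap sits immediately after word 11 ("inspected").
Base order: That student argued Bart announced that Felix inspected a photograph.

11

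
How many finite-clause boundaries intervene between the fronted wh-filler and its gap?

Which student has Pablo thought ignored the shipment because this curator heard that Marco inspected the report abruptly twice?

1

"which student" is extracted from the subject of "ignored".
Boundaries crossed, outermost first: [Ø] — 1 in total.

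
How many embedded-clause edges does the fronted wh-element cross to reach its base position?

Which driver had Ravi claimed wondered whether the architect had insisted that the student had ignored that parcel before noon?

"which driver" is extracted from the subject of "wondered".
Boundaries crossed, outermost first: [Ø] — 1 in total.

1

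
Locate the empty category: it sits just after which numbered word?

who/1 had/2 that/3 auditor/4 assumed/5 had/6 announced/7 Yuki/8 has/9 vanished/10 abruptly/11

5

The displaced element is "who" (word 1).
It is linked across 1 clause boundary (Ø).
It functions as the subject of "announced", so the gap sits immediately after word 5 ("assumed").
Base order: That auditor had assumed that who had announced Yuki has vanished abruptly.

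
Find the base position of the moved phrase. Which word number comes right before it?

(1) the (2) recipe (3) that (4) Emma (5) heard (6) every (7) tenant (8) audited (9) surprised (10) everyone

8

The displaced element is "the recipe" (word 2).
It is linked across 1 clause boundary (Ø).
It functions as the direct object of "audited", so the gap sits immediately after word 8 ("audited").
Base order: Emma heard every tenant audited the recipe.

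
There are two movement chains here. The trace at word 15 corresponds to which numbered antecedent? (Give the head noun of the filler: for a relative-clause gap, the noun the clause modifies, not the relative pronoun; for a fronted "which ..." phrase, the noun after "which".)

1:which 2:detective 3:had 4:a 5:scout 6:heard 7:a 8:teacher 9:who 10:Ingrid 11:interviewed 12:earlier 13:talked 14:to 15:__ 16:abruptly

2

The marked gap is the object of the preposition "to" of "talked".
Its filler is the fronted wh-phrase "which detective", at word 2.
(The other dependency links word 8 to a gap after word 11.)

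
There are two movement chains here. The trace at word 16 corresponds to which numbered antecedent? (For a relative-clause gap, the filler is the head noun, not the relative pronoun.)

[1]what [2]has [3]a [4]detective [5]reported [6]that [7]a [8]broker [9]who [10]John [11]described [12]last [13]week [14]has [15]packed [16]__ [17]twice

1

The marked gap is the direct object of "packed".
Its filler is the fronted wh-phrase "what", at word 1.
(The other dependency links word 8 to a gap after word 11.)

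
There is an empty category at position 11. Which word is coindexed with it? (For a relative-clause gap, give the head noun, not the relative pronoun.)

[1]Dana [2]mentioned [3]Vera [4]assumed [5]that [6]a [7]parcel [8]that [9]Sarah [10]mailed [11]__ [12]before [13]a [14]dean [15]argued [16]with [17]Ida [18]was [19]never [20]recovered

The gap at 11 is the object of "mailed", inside a relative clause.
The relative pronoun is "that" (word 8); it is bound by the head noun immediately before it.
Its filler is the head noun "parcel", at word 7.

7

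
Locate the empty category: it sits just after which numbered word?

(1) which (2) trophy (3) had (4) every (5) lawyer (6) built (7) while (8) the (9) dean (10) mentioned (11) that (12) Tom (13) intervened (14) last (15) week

6

The displaced element is "which trophy" (word 2).
It functions as the direct object of "built", so the gap sits immediately after word 6 ("built").
Base order: Every lawyer had built which trophy while the dean mentioned that Tom intervened last week.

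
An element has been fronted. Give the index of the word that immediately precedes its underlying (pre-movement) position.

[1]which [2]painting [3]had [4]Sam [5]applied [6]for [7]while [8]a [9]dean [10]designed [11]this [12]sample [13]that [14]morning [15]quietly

6

The displaced element is "which painting" (word 2).
It functions as the object of the preposition "for" of "applied", so the gap sits immediately after word 6 ("for").
Base order: Sam had applied for which painting while a dean designed this sample that morning quietly.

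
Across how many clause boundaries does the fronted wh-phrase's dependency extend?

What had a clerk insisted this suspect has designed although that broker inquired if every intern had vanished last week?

"what" is extracted from the object of "designed".
Boundaries crossed, outermost first: [Ø] — 1 in total.

1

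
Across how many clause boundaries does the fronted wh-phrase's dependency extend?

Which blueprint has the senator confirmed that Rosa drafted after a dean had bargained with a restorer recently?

1

"which blueprint" is extracted from the object of "drafted".
Boundaries crossed, outermost first: [that] — 1 in total.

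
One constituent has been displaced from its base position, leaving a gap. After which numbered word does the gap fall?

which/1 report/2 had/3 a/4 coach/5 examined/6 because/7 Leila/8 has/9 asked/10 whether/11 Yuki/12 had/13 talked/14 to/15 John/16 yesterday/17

The displaced element is "which report" (word 2).
It functions as the direct object of "examined", so the gap sits immediately after word 6 ("examined").
Base order: A coach had examined which report because Leila has asked whether Yuki had talked to John yesterday.

6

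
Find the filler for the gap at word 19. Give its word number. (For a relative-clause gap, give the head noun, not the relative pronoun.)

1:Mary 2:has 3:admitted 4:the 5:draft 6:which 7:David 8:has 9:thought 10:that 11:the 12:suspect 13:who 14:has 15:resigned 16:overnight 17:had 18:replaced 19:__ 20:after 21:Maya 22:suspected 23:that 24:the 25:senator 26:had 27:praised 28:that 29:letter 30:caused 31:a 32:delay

The gap at 19 is the object of "replaced", inside a relative clause.
The relative pronoun is "which" (word 6); it is bound by the head noun immediately before it.
Its filler is the head noun "draft", at word 5.

5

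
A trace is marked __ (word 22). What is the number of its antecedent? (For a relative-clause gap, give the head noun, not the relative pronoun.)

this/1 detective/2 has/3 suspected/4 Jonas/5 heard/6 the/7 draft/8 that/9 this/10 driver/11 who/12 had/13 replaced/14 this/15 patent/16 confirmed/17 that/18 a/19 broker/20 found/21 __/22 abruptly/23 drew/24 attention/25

The gap at 22 is the object of "found", inside a relative clause.
The relative pronoun is "that" (word 9); it is bound by the head noun immediately before it.
Its filler is the head noun "draft", at word 8.

8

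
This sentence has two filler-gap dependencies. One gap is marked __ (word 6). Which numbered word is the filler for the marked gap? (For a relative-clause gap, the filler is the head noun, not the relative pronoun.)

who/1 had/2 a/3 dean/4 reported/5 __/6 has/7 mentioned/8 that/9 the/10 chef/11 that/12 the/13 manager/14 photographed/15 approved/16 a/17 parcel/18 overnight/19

The marked gap is the subject of "mentioned".
Its filler is the fronted wh-phrase "who", at word 1.
(The other dependency links word 11 to a gap after word 15.)

1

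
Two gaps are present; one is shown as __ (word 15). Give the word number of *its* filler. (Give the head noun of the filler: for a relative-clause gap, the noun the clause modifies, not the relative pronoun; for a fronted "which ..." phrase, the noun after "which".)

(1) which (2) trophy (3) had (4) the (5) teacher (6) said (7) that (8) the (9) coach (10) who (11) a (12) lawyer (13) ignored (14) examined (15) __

2

The marked gap is the direct object of "examined".
Its filler is the fronted wh-phrase "which trophy", at word 2.
(The other dependency links word 9 to a gap after word 13.)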